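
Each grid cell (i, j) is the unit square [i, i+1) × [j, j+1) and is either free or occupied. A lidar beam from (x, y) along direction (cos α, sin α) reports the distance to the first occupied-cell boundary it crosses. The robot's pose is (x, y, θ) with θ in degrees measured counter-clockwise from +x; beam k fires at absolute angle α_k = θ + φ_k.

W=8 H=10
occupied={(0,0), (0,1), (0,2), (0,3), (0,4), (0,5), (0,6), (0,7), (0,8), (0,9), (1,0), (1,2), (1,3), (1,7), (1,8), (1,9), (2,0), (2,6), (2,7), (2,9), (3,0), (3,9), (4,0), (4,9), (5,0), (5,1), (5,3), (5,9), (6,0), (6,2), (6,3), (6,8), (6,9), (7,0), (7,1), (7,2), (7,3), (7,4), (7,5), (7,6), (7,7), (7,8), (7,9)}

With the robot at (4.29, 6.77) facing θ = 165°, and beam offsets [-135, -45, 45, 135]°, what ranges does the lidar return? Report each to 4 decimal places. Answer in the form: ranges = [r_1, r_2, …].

beam 1: φ=-135°, α=30°
  dir = (cos 30°, sin 30°) = (0.8660, 0.5000); from cell (4,6)
  next x-line at t=0.8198, next y-line at t=0.4600; Δt_x=1.1547, Δt_y=2.0000
    y: enter (4,7) at t=0.4600
    x: enter (5,7) at t=0.8198
    x: enter (6,7) at t=1.9745
    y: enter (6,8) at t=2.4600 ← occupied
  → r_1 = 2.4600
beam 2: φ=-45°, α=120°
  dir = (cos 120°, sin 120°) = (-0.5000, 0.8660); from cell (4,6)
  next x-line at t=0.5800, next y-line at t=0.2656; Δt_x=2.0000, Δt_y=1.1547
    y: enter (4,7) at t=0.2656
    x: enter (3,7) at t=0.5800
    y: enter (3,8) at t=1.4203
    y: enter (3,9) at t=2.5750 ← occupied
  → r_2 = 2.5750
beam 3: φ=45°, α=210°
  dir = (cos 210°, sin 210°) = (-0.8660, -0.5000); from cell (4,6)
  next x-line at t=0.3349, next y-line at t=1.5400; Δt_x=1.1547, Δt_y=2.0000
    x: enter (3,6) at t=0.3349
    x: enter (2,6) at t=1.4896 ← occupied
  → r_3 = 1.4896
beam 4: φ=135°, α=300°
  dir = (cos 300°, sin 300°) = (0.5000, -0.8660); from cell (4,6)
  next x-line at t=1.4200, next y-line at t=0.8891; Δt_x=2.0000, Δt_y=1.1547
    y: enter (4,5) at t=0.8891
    x: enter (5,5) at t=1.4200
    y: enter (5,4) at t=2.0438
    y: enter (5,3) at t=3.1985 ← occupied
  → r_4 = 3.1985

ranges = [2.4600, 2.5750, 1.4896, 3.1985]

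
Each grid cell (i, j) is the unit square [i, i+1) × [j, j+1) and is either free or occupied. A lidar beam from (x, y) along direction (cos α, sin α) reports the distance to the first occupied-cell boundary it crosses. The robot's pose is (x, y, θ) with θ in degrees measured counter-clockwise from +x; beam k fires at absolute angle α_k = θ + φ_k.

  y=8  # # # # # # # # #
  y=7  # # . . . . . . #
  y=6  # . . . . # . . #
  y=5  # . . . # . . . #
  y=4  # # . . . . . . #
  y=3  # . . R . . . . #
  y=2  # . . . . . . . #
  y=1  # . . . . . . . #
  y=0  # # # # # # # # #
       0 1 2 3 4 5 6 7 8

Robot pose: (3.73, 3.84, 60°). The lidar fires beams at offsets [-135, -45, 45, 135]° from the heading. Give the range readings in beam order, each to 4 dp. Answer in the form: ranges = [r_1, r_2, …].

ranges = [2.9402, 4.4206, 4.3067, 2.8263]

beam 1: φ=-135°, α=285°
  d=(0.2588,-0.9659)  start (3,3)  tX=1.0432 tY=0.8696  stride 1/|dx|=3.8637 1/|dy|=1.0353
    cross y-line → (3,2), t=0.8696
    cross x-line → (4,2), t=1.0432
    cross y-line → (4,1), t=1.9049
    cross y-line → (4,0), t=2.9402 (wall)
  → r_1 = 2.9402
beam 2: φ=-45°, α=15°
  d=(0.9659,0.2588)  start (3,3)  tX=0.2795 tY=0.6182  stride 1/|dx|=1.0353 1/|dy|=3.8637
    cross x-line → (4,3), t=0.2795
    cross y-line → (4,4), t=0.6182
    cross x-line → (5,4), t=1.3148
    cross x-line → (6,4), t=2.3501
    cross x-line → (7,4), t=3.3854
    cross x-line → (8,4), t=4.4206 (wall)
  → r_2 = 4.4206
beam 3: φ=45°, α=105°
  d=(-0.2588,0.9659)  start (3,3)  tX=2.8205 tY=0.1656  stride 1/|dx|=3.8637 1/|dy|=1.0353
    cross y-line → (3,4), t=0.1656
    cross y-line → (3,5), t=1.2009
    cross y-line → (3,6), t=2.2362
    cross x-line → (2,6), t=2.8205
    cross y-line → (2,7), t=3.2715
    cross y-line → (2,8), t=4.3067 (wall)
  → r_3 = 4.3067
beam 4: φ=135°, α=195°
  d=(-0.9659,-0.2588)  start (3,3)  tX=0.7558 tY=3.2455  stride 1/|dx|=1.0353 1/|dy|=3.8637
    cross x-line → (2,3), t=0.7558
    cross x-line → (1,3), t=1.7910
    cross x-line → (0,3), t=2.8263 (wall)
  → r_4 = 2.8263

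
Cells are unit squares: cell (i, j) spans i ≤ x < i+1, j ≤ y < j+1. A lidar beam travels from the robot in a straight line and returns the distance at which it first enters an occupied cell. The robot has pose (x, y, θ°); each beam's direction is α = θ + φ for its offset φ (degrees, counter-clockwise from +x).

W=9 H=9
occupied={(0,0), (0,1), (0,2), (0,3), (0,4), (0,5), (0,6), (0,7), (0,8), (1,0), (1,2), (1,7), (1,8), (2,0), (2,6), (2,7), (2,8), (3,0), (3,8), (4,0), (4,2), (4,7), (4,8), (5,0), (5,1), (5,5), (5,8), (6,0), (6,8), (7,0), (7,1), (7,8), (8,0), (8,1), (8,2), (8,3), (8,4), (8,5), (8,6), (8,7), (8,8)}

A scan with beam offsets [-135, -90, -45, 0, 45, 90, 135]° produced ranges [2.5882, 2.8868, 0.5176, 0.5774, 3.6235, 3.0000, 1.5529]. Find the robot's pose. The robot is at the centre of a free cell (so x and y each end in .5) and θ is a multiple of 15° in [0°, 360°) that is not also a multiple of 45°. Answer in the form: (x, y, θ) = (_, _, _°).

(x, y, θ) = (6.5, 5.5, 210°)

Enumerate (i+0.5, j+0.5, θ) over the 40 free cells and 16 admissible headings. For each, cast all 7 beams and compare to the given ranges.
  (7.5, 5.5, 60°): beam 1 = 1.9319 ≠ 2.5882 ✗
  (7.5, 2.5, 210°): beam 1 = 1.9319 ≠ 2.5882 ✗
  (3.5, 5.5, 210°): beam 1 = 1.9319 ≠ 2.5882 ✗
  (5.5, 3.5, 285°): beam 1 = 5.1962 ≠ 2.5882 ✗
  …
  (6.5, 5.5, 210°): r_1=2.5882, r_2=2.8868, r_3=0.5176, r_4=0.5774, r_5=3.6235, r_6=3.0000, r_7=1.5529 — all match ✓
Unique over the lattice → pose = (6.5, 5.5, 210°).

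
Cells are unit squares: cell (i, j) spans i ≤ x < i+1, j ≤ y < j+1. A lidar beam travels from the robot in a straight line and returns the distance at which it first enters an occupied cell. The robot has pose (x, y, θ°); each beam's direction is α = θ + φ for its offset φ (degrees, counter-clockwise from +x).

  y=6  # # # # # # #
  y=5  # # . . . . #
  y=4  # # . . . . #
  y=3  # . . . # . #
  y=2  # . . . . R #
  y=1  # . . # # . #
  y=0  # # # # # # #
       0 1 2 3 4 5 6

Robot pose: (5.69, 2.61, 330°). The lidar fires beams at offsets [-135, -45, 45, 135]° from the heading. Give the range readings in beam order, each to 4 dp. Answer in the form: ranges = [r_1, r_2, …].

ranges = [2.3569, 1.1977, 0.3209, 3.5096]

beam 1: φ=-135°, α=195°
  dir = (cos 195°, sin 195°) = (-0.9659, -0.2588); from cell (5,2)
  next x-line at t=0.7143, next y-line at t=2.3569; Δt_x=1.0353, Δt_y=3.8637
    x: enter (4,2) at t=0.7143
    x: enter (3,2) at t=1.7496
    y: enter (3,1) at t=2.3569 ← occupied
  → r_1 = 2.3569
beam 2: φ=-45°, α=285°
  dir = (cos 285°, sin 285°) = (0.2588, -0.9659); from cell (5,2)
  next x-line at t=1.1977, next y-line at t=0.6315; Δt_x=3.8637, Δt_y=1.0353
    y: enter (5,1) at t=0.6315
    x: enter (6,1) at t=1.1977 ← occupied
  → r_2 = 1.1977
beam 3: φ=45°, α=15°
  dir = (cos 15°, sin 15°) = (0.9659, 0.2588); from cell (5,2)
  next x-line at t=0.3209, next y-line at t=1.5068; Δt_x=1.0353, Δt_y=3.8637
    x: enter (6,2) at t=0.3209 ← occupied
  → r_3 = 0.3209
beam 4: φ=135°, α=105°
  dir = (cos 105°, sin 105°) = (-0.2588, 0.9659); from cell (5,2)
  next x-line at t=2.6660, next y-line at t=0.4038; Δt_x=3.8637, Δt_y=1.0353
    y: enter (5,3) at t=0.4038
    y: enter (5,4) at t=1.4390
    y: enter (5,5) at t=2.4743
    x: enter (4,5) at t=2.6660
    y: enter (4,6) at t=3.5096 ← occupied
  → r_4 = 3.5096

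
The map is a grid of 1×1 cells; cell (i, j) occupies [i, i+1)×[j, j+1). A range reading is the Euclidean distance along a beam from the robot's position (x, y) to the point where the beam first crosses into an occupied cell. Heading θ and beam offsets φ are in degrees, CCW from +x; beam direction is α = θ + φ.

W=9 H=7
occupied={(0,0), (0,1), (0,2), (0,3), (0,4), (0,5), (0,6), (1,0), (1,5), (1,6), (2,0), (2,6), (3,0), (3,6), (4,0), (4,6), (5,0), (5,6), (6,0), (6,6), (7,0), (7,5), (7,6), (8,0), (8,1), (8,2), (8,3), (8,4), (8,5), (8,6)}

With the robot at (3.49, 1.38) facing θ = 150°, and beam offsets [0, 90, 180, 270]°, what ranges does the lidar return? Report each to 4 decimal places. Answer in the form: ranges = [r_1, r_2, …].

beam 1: φ=0°, α=150°
  d=(-0.8660,0.5000)  start (3,1)  tX=0.5658 tY=1.2400  stride 1/|dx|=1.1547 1/|dy|=2.0000
    cross x-line → (2,1), t=0.5658
    cross y-line → (2,2), t=1.2400
    cross x-line → (1,2), t=1.7205
    cross x-line → (0,2), t=2.8752 (wall)
  → r_1 = 2.8752
beam 2: φ=90°, α=240°
  d=(-0.5000,-0.8660)  start (3,1)  tX=0.9800 tY=0.4388  stride 1/|dx|=2.0000 1/|dy|=1.1547
    cross y-line → (3,0), t=0.4388 (wall)
  → r_2 = 0.4388
beam 3: φ=180°, α=330°
  d=(0.8660,-0.5000)  start (3,1)  tX=0.5889 tY=0.7600  stride 1/|dx|=1.1547 1/|dy|=2.0000
    cross x-line → (4,1), t=0.5889
    cross y-line → (4,0), t=0.7600 (wall)
  → r_3 = 0.7600
beam 4: φ=270°, α=60°
  d=(0.5000,0.8660)  start (3,1)  tX=1.0200 tY=0.7159  stride 1/|dx|=2.0000 1/|dy|=1.1547
    cross y-line → (3,2), t=0.7159
    cross x-line → (4,2), t=1.0200
    cross y-line → (4,3), t=1.8706
    cross x-line → (5,3), t=3.0200
    cross y-line → (5,4), t=3.0253
    cross y-line → (5,5), t=4.1800
    cross x-line → (6,5), t=5.0200
    cross y-line → (6,6), t=5.3347 (wall)
  → r_4 = 5.3347

ranges = [2.8752, 0.4388, 0.7600, 5.3347]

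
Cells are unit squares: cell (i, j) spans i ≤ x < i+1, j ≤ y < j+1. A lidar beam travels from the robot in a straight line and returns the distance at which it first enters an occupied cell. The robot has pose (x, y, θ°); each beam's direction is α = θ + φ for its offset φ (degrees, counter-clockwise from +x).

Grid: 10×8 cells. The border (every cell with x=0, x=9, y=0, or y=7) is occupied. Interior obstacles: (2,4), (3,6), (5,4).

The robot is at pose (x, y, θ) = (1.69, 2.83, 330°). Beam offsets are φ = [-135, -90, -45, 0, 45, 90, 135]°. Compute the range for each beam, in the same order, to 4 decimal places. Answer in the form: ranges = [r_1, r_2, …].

ranges = [0.7143, 1.3800, 1.8946, 3.6600, 7.5679, 1.3510, 2.6660]

beam 1: φ=-135°, α=195°
  cosα=-0.9659 sinα=-0.2588 | (1,2) | tMaxX 0.7143 tMaxY 3.2069 | tΔX 1.0353 tΔY 3.8637
    t=0.7143 [x] (0,2) — stop
  → r_1 = 0.7143
beam 2: φ=-90°, α=240°
  cosα=-0.5000 sinα=-0.8660 | (1,2) | tMaxX 1.3800 tMaxY 0.9584 | tΔX 2.0000 tΔY 1.1547
    t=0.9584 [y] (1,1)
    t=1.3800 [x] (0,1) — stop
  → r_2 = 1.3800
beam 3: φ=-45°, α=285°
  cosα=0.2588 sinα=-0.9659 | (1,2) | tMaxX 1.1977 tMaxY 0.8593 | tΔX 3.8637 tΔY 1.0353
    t=0.8593 [y] (1,1)
    t=1.1977 [x] (2,1)
    t=1.8946 [y] (2,0) — stop
  → r_3 = 1.8946
beam 4: φ=0°, α=330°
  cosα=0.8660 sinα=-0.5000 | (1,2) | tMaxX 0.3580 tMaxY 1.6600 | tΔX 1.1547 tΔY 2.0000
    t=0.3580 [x] (2,2)
    t=1.5127 [x] (3,2)
    t=1.6600 [y] (3,1)
    t=2.6674 [x] (4,1)
    t=3.6600 [y] (4,0) — stop
  → r_4 = 3.6600
beam 5: φ=45°, α=15°
  cosα=0.9659 sinα=0.2588 | (1,2) | tMaxX 0.3209 tMaxY 0.6568 | tΔX 1.0353 tΔY 3.8637
    t=0.3209 [x] (2,2)
    t=0.6568 [y] (2,3)
    t=1.3562 [x] (3,3)
    t=2.3915 [x] (4,3)
    t=3.4268 [x] (5,3)
    t=4.4620 [x] (6,3)
    t=4.5205 [y] (6,4)
    t=5.4973 [x] (7,4)
    t=6.5326 [x] (8,4)
    t=7.5679 [x] (9,4) — stop
  → r_5 = 7.5679
beam 6: φ=90°, α=60°
  cosα=0.5000 sinα=0.8660 | (1,2) | tMaxX 0.6200 tMaxY 0.1963 | tΔX 2.0000 tΔY 1.1547
    t=0.1963 [y] (1,3)
    t=0.6200 [x] (2,3)
    t=1.3510 [y] (2,4) — stop
  → r_6 = 1.3510
beam 7: φ=135°, α=105°
  cosα=-0.2588 sinα=0.9659 | (1,2) | tMaxX 2.6660 tMaxY 0.1760 | tΔX 3.8637 tΔY 1.0353
    t=0.1760 [y] (1,3)
    t=1.2113 [y] (1,4)
    t=2.2465 [y] (1,5)
    t=2.6660 [x] (0,5) — stop
  → r_7 = 2.6660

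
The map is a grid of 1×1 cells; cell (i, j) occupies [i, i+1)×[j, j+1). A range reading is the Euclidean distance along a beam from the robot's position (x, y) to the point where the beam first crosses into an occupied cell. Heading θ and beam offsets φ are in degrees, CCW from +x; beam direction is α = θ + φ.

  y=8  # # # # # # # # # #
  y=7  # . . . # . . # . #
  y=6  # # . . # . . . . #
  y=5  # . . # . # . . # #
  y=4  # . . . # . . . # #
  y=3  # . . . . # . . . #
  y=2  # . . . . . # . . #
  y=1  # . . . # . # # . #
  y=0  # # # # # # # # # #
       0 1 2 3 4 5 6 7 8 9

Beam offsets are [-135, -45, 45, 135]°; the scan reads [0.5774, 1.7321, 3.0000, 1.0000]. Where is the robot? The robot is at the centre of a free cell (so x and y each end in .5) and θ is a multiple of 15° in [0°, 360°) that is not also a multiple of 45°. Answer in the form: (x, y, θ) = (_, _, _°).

(x, y, θ) = (1.5, 2.5, 345°)

Candidates: 42 free-cell centres × 16 headings = 672 poses. Raycast each; keep the one whose scan matches to 4 dp.
  (5.5, 2.5, 165°): beam 2 = 0.5774 ≠ 1.7321 ✗
  (4.5, 2.5, 120°): beam 1 = 1.5529 ≠ 0.5774 ✗
  (2.5, 3.5, 285°): beam 1 = 1.7321 ≠ 0.5774 ✗
  (5.5, 7.5, 330°): beam 1 = 0.5176 ≠ 0.5774 ✗
  …
  (1.5, 2.5, 345°): r_1=0.5774, r_2=1.7321, r_3=3.0000, r_4=1.0000 — all match ✓
Only this pose fits every beam.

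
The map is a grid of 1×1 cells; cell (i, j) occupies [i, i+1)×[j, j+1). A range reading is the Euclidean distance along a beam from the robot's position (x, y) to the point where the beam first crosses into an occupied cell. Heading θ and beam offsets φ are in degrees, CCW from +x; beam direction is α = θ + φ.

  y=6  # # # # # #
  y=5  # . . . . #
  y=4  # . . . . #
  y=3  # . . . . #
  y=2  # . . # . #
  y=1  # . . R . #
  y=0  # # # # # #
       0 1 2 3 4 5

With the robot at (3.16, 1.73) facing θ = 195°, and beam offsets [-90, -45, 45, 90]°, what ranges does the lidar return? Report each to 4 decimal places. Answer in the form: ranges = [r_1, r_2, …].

beam 1: φ=-90°, α=105°
  dir = (cos 105°, sin 105°) = (-0.2588, 0.9659); from cell (3,1)
  next x-line at t=0.6182, next y-line at t=0.2795; Δt_x=3.8637, Δt_y=1.0353
    y: enter (3,2) at t=0.2795 ← occupied
  → r_1 = 0.2795
beam 2: φ=-45°, α=150°
  dir = (cos 150°, sin 150°) = (-0.8660, 0.5000); from cell (3,1)
  next x-line at t=0.1848, next y-line at t=0.5400; Δt_x=1.1547, Δt_y=2.0000
    x: enter (2,1) at t=0.1848
    y: enter (2,2) at t=0.5400
    x: enter (1,2) at t=1.3395
    x: enter (0,2) at t=2.4942 ← occupied
  → r_2 = 2.4942
beam 3: φ=45°, α=240°
  dir = (cos 240°, sin 240°) = (-0.5000, -0.8660); from cell (3,1)
  next x-line at t=0.3200, next y-line at t=0.8429; Δt_x=2.0000, Δt_y=1.1547
    x: enter (2,1) at t=0.3200
    y: enter (2,0) at t=0.8429 ← occupied
  → r_3 = 0.8429
beam 4: φ=90°, α=285°
  dir = (cos 285°, sin 285°) = (0.2588, -0.9659); from cell (3,1)
  next x-line at t=3.2455, next y-line at t=0.7558; Δt_x=3.8637, Δt_y=1.0353
    y: enter (3,0) at t=0.7558 ← occupied
  → r_4 = 0.7558

ranges = [0.2795, 2.4942, 0.8429, 0.7558]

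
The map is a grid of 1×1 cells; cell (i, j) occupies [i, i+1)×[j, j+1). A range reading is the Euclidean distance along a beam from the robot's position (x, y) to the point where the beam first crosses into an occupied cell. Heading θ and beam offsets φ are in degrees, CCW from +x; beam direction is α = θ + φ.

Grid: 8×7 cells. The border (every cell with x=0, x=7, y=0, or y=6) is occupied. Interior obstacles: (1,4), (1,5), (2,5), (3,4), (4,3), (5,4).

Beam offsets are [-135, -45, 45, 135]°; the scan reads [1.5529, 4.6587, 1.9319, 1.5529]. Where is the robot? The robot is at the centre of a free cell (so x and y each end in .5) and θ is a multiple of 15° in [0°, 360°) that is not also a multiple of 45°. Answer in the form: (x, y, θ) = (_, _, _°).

(x, y, θ) = (2.5, 2.5, 30°)

The pose lattice has 24·16 = 384 candidates. Test each by forward raycasting.
  (4.5, 5.5, 300°): beam 2 = 1.5529 ≠ 4.6587 ✗
  (6.5, 5.5, 105°): beam 1 = 0.5774 ≠ 1.5529 ✗
  (5.5, 2.5, 300°): beam 1 = 4.6587 ≠ 1.5529 ✗
  (4.5, 4.5, 285°): beam 1 = 0.5774 ≠ 1.5529 ✗
  (1.5, 1.5, 165°): beam 1 = 3.0000 ≠ 1.5529 ✗
  …
  (2.5, 2.5, 30°): r_1=1.5529, r_2=4.6587, r_3=1.9319, r_4=1.5529 — all match ✓
No second candidate reproduces the full scan.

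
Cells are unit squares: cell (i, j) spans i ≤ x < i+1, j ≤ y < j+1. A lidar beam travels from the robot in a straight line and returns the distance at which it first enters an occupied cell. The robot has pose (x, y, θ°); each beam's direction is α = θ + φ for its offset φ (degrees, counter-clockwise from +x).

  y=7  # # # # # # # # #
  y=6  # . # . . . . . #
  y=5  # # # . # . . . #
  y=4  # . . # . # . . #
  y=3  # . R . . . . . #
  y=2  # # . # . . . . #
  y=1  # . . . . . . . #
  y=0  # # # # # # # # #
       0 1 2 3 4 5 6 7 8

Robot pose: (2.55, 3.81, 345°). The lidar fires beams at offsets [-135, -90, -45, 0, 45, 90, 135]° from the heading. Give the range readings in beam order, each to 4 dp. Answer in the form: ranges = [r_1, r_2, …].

beam 1: φ=-135°, α=210°
  d=(-0.8660,-0.5000)  start (2,3)  tX=0.6351 tY=1.6200  stride 1/|dx|=1.1547 1/|dy|=2.0000
    cross x-line → (1,3), t=0.6351
    cross y-line → (1,2), t=1.6200 (wall)
  → r_1 = 1.6200
beam 2: φ=-90°, α=255°
  d=(-0.2588,-0.9659)  start (2,3)  tX=2.1250 tY=0.8386  stride 1/|dx|=3.8637 1/|dy|=1.0353
    cross y-line → (2,2), t=0.8386
    cross y-line → (2,1), t=1.8738
    cross x-line → (1,1), t=2.1250
    cross y-line → (1,0), t=2.9091 (wall)
  → r_2 = 2.9091
beam 3: φ=-45°, α=300°
  d=(0.5000,-0.8660)  start (2,3)  tX=0.9000 tY=0.9353  stride 1/|dx|=2.0000 1/|dy|=1.1547
    cross x-line → (3,3), t=0.9000
    cross y-line → (3,2), t=0.9353 (wall)
  → r_3 = 0.9353
beam 4: φ=0°, α=345°
  d=(0.9659,-0.2588)  start (2,3)  tX=0.4659 tY=3.1296  stride 1/|dx|=1.0353 1/|dy|=3.8637
    cross x-line → (3,3), t=0.4659
    cross x-line → (4,3), t=1.5012
    cross x-line → (5,3), t=2.5364
    cross y-line → (5,2), t=3.1296
    cross x-line → (6,2), t=3.5717
    cross x-line → (7,2), t=4.6070
    cross x-line → (8,2), t=5.6423 (wall)
  → r_4 = 5.6423
beam 5: φ=45°, α=30°
  d=(0.8660,0.5000)  start (2,3)  tX=0.5196 tY=0.3800  stride 1/|dx|=1.1547 1/|dy|=2.0000
    cross y-line → (2,4), t=0.3800
    cross x-line → (3,4), t=0.5196 (wall)
  → r_5 = 0.5196
beam 6: φ=90°, α=75°
  d=(0.2588,0.9659)  start (2,3)  tX=1.7387 tY=0.1967  stride 1/|dx|=3.8637 1/|dy|=1.0353
    cross y-line → (2,4), t=0.1967
    cross y-line → (2,5), t=1.2320 (wall)
  → r_6 = 1.2320
beam 7: φ=135°, α=120°
  d=(-0.5000,0.8660)  start (2,3)  tX=1.1000 tY=0.2194  stride 1/|dx|=2.0000 1/|dy|=1.1547
    cross y-line → (2,4), t=0.2194
    cross x-line → (1,4), t=1.1000
    cross y-line → (1,5), t=1.3741 (wall)
  → r_7 = 1.3741

ranges = [1.6200, 2.9091, 0.9353, 5.6423, 0.5196, 1.2320, 1.3741]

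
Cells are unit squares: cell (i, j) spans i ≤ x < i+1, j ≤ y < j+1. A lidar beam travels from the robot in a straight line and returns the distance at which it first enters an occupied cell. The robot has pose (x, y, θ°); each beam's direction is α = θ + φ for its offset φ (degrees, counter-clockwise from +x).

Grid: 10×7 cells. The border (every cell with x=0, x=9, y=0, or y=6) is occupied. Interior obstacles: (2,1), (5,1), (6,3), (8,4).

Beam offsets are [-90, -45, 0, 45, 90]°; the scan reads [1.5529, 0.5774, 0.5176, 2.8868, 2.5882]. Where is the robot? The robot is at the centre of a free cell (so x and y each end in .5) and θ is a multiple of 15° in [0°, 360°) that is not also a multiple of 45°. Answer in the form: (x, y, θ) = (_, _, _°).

Candidates: 36 free-cell centres × 16 headings = 576 poses. Raycast each; keep the one whose scan matches to 4 dp.
  (4.5, 3.5, 285°): beam 1 = 3.6235 ≠ 1.5529 ✗
  (6.5, 1.5, 210°): beam 1 = 5.1962 ≠ 1.5529 ✗
  (1.5, 2.5, 105°): beam 1 = 4.6587 ≠ 1.5529 ✗
  (1.5, 1.5, 255°): beam 1 = 0.5176 ≠ 1.5529 ✗
  …
  (5.5, 3.5, 15°): r_1=1.5529, r_2=0.5774, r_3=0.5176, r_4=2.8868, r_5=2.5882 — all match ✓
Unique over the lattice → pose = (5.5, 3.5, 15°).

(x, y, θ) = (5.5, 3.5, 15°)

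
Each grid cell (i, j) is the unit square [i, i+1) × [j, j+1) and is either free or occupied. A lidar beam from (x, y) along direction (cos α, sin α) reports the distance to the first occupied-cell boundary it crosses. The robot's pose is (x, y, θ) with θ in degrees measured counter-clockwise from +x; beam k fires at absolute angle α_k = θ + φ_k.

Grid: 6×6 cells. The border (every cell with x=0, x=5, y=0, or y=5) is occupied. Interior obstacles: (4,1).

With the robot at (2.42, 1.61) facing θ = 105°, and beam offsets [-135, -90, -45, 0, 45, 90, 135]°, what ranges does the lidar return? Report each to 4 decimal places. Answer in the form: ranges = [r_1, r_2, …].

ranges = [1.2200, 2.6710, 3.9144, 3.5096, 1.6397, 1.4701, 0.7044]

beam 1: φ=-135°, α=330°
  direction (0.8660, -0.5000); cell (2,1); t to first gridline: x 0.6697, y 1.2200 (then +1.1547 / +2.0000)
    (3,1) via x @ 0.6697
    (3,0) via y @ 1.2200  # hit
  → r_1 = 1.2200
beam 2: φ=-90°, α=15°
  direction (0.9659, 0.2588); cell (2,1); t to first gridline: x 0.6005, y 1.5068 (then +1.0353 / +3.8637)
    (3,1) via x @ 0.6005
    (3,2) via y @ 1.5068
    (4,2) via x @ 1.6357
    (5,2) via x @ 2.6710  # hit
  → r_2 = 2.6710
beam 3: φ=-45°, α=60°
  direction (0.5000, 0.8660); cell (2,1); t to first gridline: x 1.1600, y 0.4503 (then +2.0000 / +1.1547)
    (2,2) via y @ 0.4503
    (3,2) via x @ 1.1600
    (3,3) via y @ 1.6050
    (3,4) via y @ 2.7597
    (4,4) via x @ 3.1600
    (4,5) via y @ 3.9144  # hit
  → r_3 = 3.9144
beam 4: φ=0°, α=105°
  direction (-0.2588, 0.9659); cell (2,1); t to first gridline: x 1.6228, y 0.4038 (then +3.8637 / +1.0353)
    (2,2) via y @ 0.4038
    (2,3) via y @ 1.4390
    (1,3) via x @ 1.6228
    (1,4) via y @ 2.4743
    (1,5) via y @ 3.5096  # hit
  → r_4 = 3.5096
beam 5: φ=45°, α=150°
  direction (-0.8660, 0.5000); cell (2,1); t to first gridline: x 0.4850, y 0.7800 (then +1.1547 / +2.0000)
    (1,1) via x @ 0.4850
    (1,2) via y @ 0.7800
    (0,2) via x @ 1.6397  # hit
  → r_5 = 1.6397
beam 6: φ=90°, α=195°
  direction (-0.9659, -0.2588); cell (2,1); t to first gridline: x 0.4348, y 2.3569 (then +1.0353 / +3.8637)
    (1,1) via x @ 0.4348
    (0,1) via x @ 1.4701  # hit
  → r_6 = 1.4701
beam 7: φ=135°, α=240°
  direction (-0.5000, -0.8660); cell (2,1); t to first gridline: x 0.8400, y 0.7044 (then +2.0000 / +1.1547)
    (2,0) via y @ 0.7044  # hit
  → r_7 = 0.7044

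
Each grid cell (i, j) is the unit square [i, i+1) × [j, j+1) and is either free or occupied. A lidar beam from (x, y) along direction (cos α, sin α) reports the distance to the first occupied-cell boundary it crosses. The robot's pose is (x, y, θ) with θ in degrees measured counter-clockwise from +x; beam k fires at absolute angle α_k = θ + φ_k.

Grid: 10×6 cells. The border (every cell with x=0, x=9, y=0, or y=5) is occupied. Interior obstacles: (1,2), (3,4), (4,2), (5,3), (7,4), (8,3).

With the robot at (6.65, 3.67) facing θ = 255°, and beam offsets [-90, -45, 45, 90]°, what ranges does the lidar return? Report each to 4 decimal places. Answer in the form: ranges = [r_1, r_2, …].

ranges = [0.6729, 0.7506, 3.0831, 1.3976]

beam 1: φ=-90°, α=165°
  cosα=-0.9659 sinα=0.2588 | (6,3) | tMaxX 0.6729 tMaxY 1.2750 | tΔX 1.0353 tΔY 3.8637
    t=0.6729 [x] (5,3) — stop
  → r_1 = 0.6729
beam 2: φ=-45°, α=210°
  cosα=-0.8660 sinα=-0.5000 | (6,3) | tMaxX 0.7506 tMaxY 1.3400 | tΔX 1.1547 tΔY 2.0000
    t=0.7506 [x] (5,3) — stop
  → r_2 = 0.7506
beam 3: φ=45°, α=300°
  cosα=0.5000 sinα=-0.8660 | (6,3) | tMaxX 0.7000 tMaxY 0.7736 | tΔX 2.0000 tΔY 1.1547
    t=0.7000 [x] (7,3)
    t=0.7736 [y] (7,2)
    t=1.9283 [y] (7,1)
    t=2.7000 [x] (8,1)
    t=3.0831 [y] (8,0) — stop
  → r_3 = 3.0831
beam 4: φ=90°, α=345°
  cosα=0.9659 sinα=-0.2588 | (6,3) | tMaxX 0.3623 tMaxY 2.5887 | tΔX 1.0353 tΔY 3.8637
    t=0.3623 [x] (7,3)
    t=1.3976 [x] (8,3) — stop
  → r_4 = 1.3976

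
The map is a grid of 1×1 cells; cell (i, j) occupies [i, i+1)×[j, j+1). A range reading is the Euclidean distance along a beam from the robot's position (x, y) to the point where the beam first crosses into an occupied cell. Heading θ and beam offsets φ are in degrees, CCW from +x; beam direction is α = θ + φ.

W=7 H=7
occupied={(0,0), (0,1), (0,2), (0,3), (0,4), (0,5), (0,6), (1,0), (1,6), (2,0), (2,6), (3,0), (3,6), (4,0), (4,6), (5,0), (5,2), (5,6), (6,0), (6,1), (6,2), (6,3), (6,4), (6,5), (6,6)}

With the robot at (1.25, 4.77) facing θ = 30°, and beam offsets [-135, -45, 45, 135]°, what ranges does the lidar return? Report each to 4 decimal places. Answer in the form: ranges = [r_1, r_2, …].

beam 1: φ=-135°, α=255°
  d=(-0.2588,-0.9659)  start (1,4)  tX=0.9659 tY=0.7972  stride 1/|dx|=3.8637 1/|dy|=1.0353
    cross y-line → (1,3), t=0.7972
    cross x-line → (0,3), t=0.9659 (wall)
  → r_1 = 0.9659
beam 2: φ=-45°, α=345°
  d=(0.9659,-0.2588)  start (1,4)  tX=0.7765 tY=2.9751  stride 1/|dx|=1.0353 1/|dy|=3.8637
    cross x-line → (2,4), t=0.7765
    cross x-line → (3,4), t=1.8117
    cross x-line → (4,4), t=2.8470
    cross y-line → (4,3), t=2.9751
    cross x-line → (5,3), t=3.8823
    cross x-line → (6,3), t=4.9176 (wall)
  → r_2 = 4.9176
beam 3: φ=45°, α=75°
  d=(0.2588,0.9659)  start (1,4)  tX=2.8978 tY=0.2381  stride 1/|dx|=3.8637 1/|dy|=1.0353
    cross y-line → (1,5), t=0.2381
    cross y-line → (1,6), t=1.2734 (wall)
  → r_3 = 1.2734
beam 4: φ=135°, α=165°
  d=(-0.9659,0.2588)  start (1,4)  tX=0.2588 tY=0.8887  stride 1/|dx|=1.0353 1/|dy|=3.8637
    cross x-line → (0,4), t=0.2588 (wall)
  → r_4 = 0.2588

ranges = [0.9659, 4.9176, 1.2734, 0.2588]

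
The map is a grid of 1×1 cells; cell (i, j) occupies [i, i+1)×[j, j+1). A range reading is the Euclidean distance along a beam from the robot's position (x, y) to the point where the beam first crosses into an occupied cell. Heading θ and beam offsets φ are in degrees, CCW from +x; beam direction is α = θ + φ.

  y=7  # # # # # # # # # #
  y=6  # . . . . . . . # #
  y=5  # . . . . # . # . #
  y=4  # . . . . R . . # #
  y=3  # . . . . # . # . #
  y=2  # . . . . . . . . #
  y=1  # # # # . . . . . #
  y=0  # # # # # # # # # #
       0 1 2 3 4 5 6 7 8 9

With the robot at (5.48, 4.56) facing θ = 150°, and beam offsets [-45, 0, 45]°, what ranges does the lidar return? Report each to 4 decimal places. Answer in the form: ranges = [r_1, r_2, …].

beam 1: φ=-45°, α=105°
  dir = (cos 105°, sin 105°) = (-0.2588, 0.9659); from cell (5,4)
  next x-line at t=1.8546, next y-line at t=0.4555; Δt_x=3.8637, Δt_y=1.0353
    y: enter (5,5) at t=0.4555 ← occupied
  → r_1 = 0.4555
beam 2: φ=0°, α=150°
  dir = (cos 150°, sin 150°) = (-0.8660, 0.5000); from cell (5,4)
  next x-line at t=0.5543, next y-line at t=0.8800; Δt_x=1.1547, Δt_y=2.0000
    x: enter (4,4) at t=0.5543
    y: enter (4,5) at t=0.8800
    x: enter (3,5) at t=1.7090
    x: enter (2,5) at t=2.8637
    y: enter (2,6) at t=2.8800
    x: enter (1,6) at t=4.0184
    y: enter (1,7) at t=4.8800 ← occupied
  → r_2 = 4.8800
beam 3: φ=45°, α=195°
  dir = (cos 195°, sin 195°) = (-0.9659, -0.2588); from cell (5,4)
  next x-line at t=0.4969, next y-line at t=2.1637; Δt_x=1.0353, Δt_y=3.8637
    x: enter (4,4) at t=0.4969
    x: enter (3,4) at t=1.5322
    y: enter (3,3) at t=2.1637
    x: enter (2,3) at t=2.5675
    x: enter (1,3) at t=3.6028
    x: enter (0,3) at t=4.6380 ← occupied
  → r_3 = 4.6380

ranges = [0.4555, 4.8800, 4.6380]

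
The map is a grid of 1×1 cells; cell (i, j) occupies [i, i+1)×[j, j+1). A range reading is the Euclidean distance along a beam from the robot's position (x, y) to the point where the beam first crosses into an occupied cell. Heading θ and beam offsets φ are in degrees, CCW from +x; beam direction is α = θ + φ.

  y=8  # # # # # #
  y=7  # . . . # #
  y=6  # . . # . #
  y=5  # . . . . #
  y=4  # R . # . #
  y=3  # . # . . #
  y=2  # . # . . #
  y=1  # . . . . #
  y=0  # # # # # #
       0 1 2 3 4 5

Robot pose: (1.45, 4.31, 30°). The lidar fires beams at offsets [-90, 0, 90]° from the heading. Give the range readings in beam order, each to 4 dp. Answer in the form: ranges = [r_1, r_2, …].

beam 1: φ=-90°, α=300°
  dir = (cos 300°, sin 300°) = (0.5000, -0.8660); from cell (1,4)
  next x-line at t=1.1000, next y-line at t=0.3580; Δt_x=2.0000, Δt_y=1.1547
    y: enter (1,3) at t=0.3580
    x: enter (2,3) at t=1.1000 ← occupied
  → r_1 = 1.1000
beam 2: φ=0°, α=30°
  dir = (cos 30°, sin 30°) = (0.8660, 0.5000); from cell (1,4)
  next x-line at t=0.6351, next y-line at t=1.3800; Δt_x=1.1547, Δt_y=2.0000
    x: enter (2,4) at t=0.6351
    y: enter (2,5) at t=1.3800
    x: enter (3,5) at t=1.7898
    x: enter (4,5) at t=2.9445
    y: enter (4,6) at t=3.3800
    x: enter (5,6) at t=4.0992 ← occupied
  → r_2 = 4.0992
beam 3: φ=90°, α=120°
  dir = (cos 120°, sin 120°) = (-0.5000, 0.8660); from cell (1,4)
  next x-line at t=0.9000, next y-line at t=0.7967; Δt_x=2.0000, Δt_y=1.1547
    y: enter (1,5) at t=0.7967
    x: enter (0,5) at t=0.9000 ← occupied
  → r_3 = 0.9000

ranges = [1.1000, 4.0992, 0.9000]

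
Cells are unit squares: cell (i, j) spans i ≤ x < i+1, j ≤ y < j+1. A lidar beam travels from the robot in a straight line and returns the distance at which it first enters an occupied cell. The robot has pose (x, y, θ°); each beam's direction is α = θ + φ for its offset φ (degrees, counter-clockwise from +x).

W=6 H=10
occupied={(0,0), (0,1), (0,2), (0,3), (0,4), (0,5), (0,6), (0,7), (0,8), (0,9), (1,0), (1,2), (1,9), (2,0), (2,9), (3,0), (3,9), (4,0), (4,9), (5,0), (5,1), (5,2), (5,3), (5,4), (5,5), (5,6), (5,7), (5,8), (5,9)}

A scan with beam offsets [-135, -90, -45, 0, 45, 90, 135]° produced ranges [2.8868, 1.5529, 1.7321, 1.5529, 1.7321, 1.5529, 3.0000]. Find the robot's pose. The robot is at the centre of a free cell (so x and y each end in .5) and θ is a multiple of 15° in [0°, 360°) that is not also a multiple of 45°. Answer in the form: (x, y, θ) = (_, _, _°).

Candidates: 31 free-cell centres × 16 headings = 496 poses. Raycast each; keep the one whose scan matches to 4 dp.
  (1.5, 6.5, 240°): beam 1 = 1.9319 ≠ 2.8868 ✗
  (2.5, 4.5, 60°): beam 1 = 3.6235 ≠ 2.8868 ✗
  (1.5, 8.5, 330°): beam 1 = 0.5176 ≠ 2.8868 ✗
  …
  (3.5, 2.5, 285°): r_1=2.8868, r_2=1.5529, r_3=1.7321, r_4=1.5529, r_5=1.7321, r_6=1.5529, r_7=3.0000 — all match ✓
No second candidate reproduces the full scan.

(x, y, θ) = (3.5, 2.5, 285°)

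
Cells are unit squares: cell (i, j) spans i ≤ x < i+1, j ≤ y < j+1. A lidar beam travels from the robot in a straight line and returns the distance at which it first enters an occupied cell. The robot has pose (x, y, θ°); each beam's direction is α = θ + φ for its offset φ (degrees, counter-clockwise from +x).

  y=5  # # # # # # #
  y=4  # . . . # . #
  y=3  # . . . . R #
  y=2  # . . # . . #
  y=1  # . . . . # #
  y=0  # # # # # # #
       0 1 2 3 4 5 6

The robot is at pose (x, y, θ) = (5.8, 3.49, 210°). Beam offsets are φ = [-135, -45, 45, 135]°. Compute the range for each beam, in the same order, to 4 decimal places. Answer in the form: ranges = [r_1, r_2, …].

ranges = [0.7727, 4.9693, 1.5426, 0.2071]

beam 1: φ=-135°, α=75°
  d=(0.2588,0.9659)  start (5,3)  tX=0.7727 tY=0.5280  stride 1/|dx|=3.8637 1/|dy|=1.0353
    cross y-line → (5,4), t=0.5280
    cross x-line → (6,4), t=0.7727 (wall)
  → r_1 = 0.7727
beam 2: φ=-45°, α=165°
  d=(-0.9659,0.2588)  start (5,3)  tX=0.8282 tY=1.9705  stride 1/|dx|=1.0353 1/|dy|=3.8637
    cross x-line → (4,3), t=0.8282
    cross x-line → (3,3), t=1.8635
    cross y-line → (3,4), t=1.9705
    cross x-line → (2,4), t=2.8988
    cross x-line → (1,4), t=3.9340
    cross x-line → (0,4), t=4.9693 (wall)
  → r_2 = 4.9693
beam 3: φ=45°, α=255°
  d=(-0.2588,-0.9659)  start (5,3)  tX=3.0910 tY=0.5073  stride 1/|dx|=3.8637 1/|dy|=1.0353
    cross y-line → (5,2), t=0.5073
    cross y-line → (5,1), t=1.5426 (wall)
  → r_3 = 1.5426
beam 4: φ=135°, α=345°
  d=(0.9659,-0.2588)  start (5,3)  tX=0.2071 tY=1.8932  stride 1/|dx|=1.0353 1/|dy|=3.8637
    cross x-line → (6,3), t=0.2071 (wall)
  → r_4 = 0.2071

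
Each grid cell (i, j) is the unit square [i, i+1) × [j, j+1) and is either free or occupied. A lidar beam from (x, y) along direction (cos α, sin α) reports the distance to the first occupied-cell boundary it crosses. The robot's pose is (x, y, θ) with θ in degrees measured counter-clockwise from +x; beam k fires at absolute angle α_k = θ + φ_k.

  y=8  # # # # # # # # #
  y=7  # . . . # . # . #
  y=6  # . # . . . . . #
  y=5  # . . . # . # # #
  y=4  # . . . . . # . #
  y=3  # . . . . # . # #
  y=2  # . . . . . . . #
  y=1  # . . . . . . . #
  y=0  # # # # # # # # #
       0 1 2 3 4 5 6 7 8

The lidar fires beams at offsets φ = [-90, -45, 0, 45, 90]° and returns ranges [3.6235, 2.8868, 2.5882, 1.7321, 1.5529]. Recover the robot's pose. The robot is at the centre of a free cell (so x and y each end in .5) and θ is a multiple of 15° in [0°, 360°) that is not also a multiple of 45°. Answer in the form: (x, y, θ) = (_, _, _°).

The pose lattice has 40·16 = 640 candidates. Test each by forward raycasting.
  (1.5, 7.5, 15°): beam 1 = 6.7293 ≠ 3.6235 ✗
  (3.5, 3.5, 345°): beam 1 = 2.5882 ≠ 3.6235 ✗
  (7.5, 7.5, 15°): beam 1 = 1.5529 ≠ 3.6235 ✗
  …
  (3.5, 2.5, 195°): r_1=3.6235, r_2=2.8868, r_3=2.5882, r_4=1.7321, r_5=1.5529 — all match ✓
No second candidate reproduces the full scan.

(x, y, θ) = (3.5, 2.5, 195°)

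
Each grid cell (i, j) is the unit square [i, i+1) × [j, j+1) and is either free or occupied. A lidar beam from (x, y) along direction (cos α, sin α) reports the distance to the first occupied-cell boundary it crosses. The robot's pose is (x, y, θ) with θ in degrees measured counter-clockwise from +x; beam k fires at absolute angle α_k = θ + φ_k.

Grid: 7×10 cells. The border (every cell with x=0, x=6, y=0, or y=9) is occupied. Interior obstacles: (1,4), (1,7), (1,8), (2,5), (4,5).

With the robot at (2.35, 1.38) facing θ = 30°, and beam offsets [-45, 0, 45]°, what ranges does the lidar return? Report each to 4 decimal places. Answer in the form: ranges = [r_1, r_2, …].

beam 1: φ=-45°, α=345°
  d=(0.9659,-0.2588)  start (2,1)  tX=0.6729 tY=1.4682  stride 1/|dx|=1.0353 1/|dy|=3.8637
    cross x-line → (3,1), t=0.6729
    cross y-line → (3,0), t=1.4682 (wall)
  → r_1 = 1.4682
beam 2: φ=0°, α=30°
  d=(0.8660,0.5000)  start (2,1)  tX=0.7506 tY=1.2400  stride 1/|dx|=1.1547 1/|dy|=2.0000
    cross x-line → (3,1), t=0.7506
    cross y-line → (3,2), t=1.2400
    cross x-line → (4,2), t=1.9053
    cross x-line → (5,2), t=3.0600
    cross y-line → (5,3), t=3.2400
    cross x-line → (6,3), t=4.2147 (wall)
  → r_2 = 4.2147
beam 3: φ=45°, α=75°
  d=(0.2588,0.9659)  start (2,1)  tX=2.5114 tY=0.6419  stride 1/|dx|=3.8637 1/|dy|=1.0353
    cross y-line → (2,2), t=0.6419
    cross y-line → (2,3), t=1.6771
    cross x-line → (3,3), t=2.5114
    cross y-line → (3,4), t=2.7124
    cross y-line → (3,5), t=3.7477
    cross y-line → (3,6), t=4.7830
    cross y-line → (3,7), t=5.8183
    cross x-line → (4,7), t=6.3751
    cross y-line → (4,8), t=6.8535
    cross y-line → (4,9), t=7.8888 (wall)
  → r_3 = 7.8888

ranges = [1.4682, 4.2147, 7.8888]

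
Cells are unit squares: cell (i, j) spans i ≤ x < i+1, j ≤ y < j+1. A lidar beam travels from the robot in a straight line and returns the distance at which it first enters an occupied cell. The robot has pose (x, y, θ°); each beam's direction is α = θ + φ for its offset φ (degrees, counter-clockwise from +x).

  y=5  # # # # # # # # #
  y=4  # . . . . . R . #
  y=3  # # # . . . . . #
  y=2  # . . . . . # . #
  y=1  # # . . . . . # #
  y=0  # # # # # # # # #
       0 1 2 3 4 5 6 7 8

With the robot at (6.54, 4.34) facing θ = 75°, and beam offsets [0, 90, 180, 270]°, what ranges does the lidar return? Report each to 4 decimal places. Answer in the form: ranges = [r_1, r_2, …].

beam 1: φ=0°, α=75°
  d=(0.2588,0.9659)  start (6,4)  tX=1.7773 tY=0.6833  stride 1/|dx|=3.8637 1/|dy|=1.0353
    cross y-line → (6,5), t=0.6833 (wall)
  → r_1 = 0.6833
beam 2: φ=90°, α=165°
  d=(-0.9659,0.2588)  start (6,4)  tX=0.5590 tY=2.5500  stride 1/|dx|=1.0353 1/|dy|=3.8637
    cross x-line → (5,4), t=0.5590
    cross x-line → (4,4), t=1.5943
    cross y-line → (4,5), t=2.5500 (wall)
  → r_2 = 2.5500
beam 3: φ=180°, α=255°
  d=(-0.2588,-0.9659)  start (6,4)  tX=2.0864 tY=0.3520  stride 1/|dx|=3.8637 1/|dy|=1.0353
    cross y-line → (6,3), t=0.3520
    cross y-line → (6,2), t=1.3873 (wall)
  → r_3 = 1.3873
beam 4: φ=270°, α=345°
  d=(0.9659,-0.2588)  start (6,4)  tX=0.4762 tY=1.3137  stride 1/|dx|=1.0353 1/|dy|=3.8637
    cross x-line → (7,4), t=0.4762
    cross y-line → (7,3), t=1.3137
    cross x-line → (8,3), t=1.5115 (wall)
  → r_4 = 1.5115

ranges = [0.6833, 2.5500, 1.3873, 1.5115]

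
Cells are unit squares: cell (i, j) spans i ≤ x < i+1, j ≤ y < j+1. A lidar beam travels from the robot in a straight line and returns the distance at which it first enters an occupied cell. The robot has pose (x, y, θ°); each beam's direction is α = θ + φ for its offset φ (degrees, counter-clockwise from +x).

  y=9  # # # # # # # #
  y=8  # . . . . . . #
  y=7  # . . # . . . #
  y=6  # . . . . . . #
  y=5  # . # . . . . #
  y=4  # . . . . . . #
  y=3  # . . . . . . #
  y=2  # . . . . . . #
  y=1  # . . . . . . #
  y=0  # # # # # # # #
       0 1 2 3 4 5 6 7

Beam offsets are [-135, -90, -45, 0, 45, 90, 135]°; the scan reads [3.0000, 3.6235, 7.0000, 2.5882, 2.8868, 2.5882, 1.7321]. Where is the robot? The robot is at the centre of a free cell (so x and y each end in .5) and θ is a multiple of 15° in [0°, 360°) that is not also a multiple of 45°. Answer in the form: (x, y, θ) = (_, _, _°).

(x, y, θ) = (3.5, 2.5, 105°)

Candidates: 46 free-cell centres × 16 headings = 736 poses. Raycast each; keep the one whose scan matches to 4 dp.
  (4.5, 3.5, 255°): beam 1 = 6.3509 ≠ 3.0000 ✗
  (2.5, 2.5, 165°): beam 1 = 5.1962 ≠ 3.0000 ✗
  (2.5, 2.5, 195°): beam 1 = 7.5056 ≠ 3.0000 ✗
  …
  (3.5, 2.5, 105°): r_1=3.0000, r_2=3.6235, r_3=7.0000, r_4=2.5882, r_5=2.8868, r_6=2.5882, r_7=1.7321 — all match ✓
No second candidate reproduces the full scan.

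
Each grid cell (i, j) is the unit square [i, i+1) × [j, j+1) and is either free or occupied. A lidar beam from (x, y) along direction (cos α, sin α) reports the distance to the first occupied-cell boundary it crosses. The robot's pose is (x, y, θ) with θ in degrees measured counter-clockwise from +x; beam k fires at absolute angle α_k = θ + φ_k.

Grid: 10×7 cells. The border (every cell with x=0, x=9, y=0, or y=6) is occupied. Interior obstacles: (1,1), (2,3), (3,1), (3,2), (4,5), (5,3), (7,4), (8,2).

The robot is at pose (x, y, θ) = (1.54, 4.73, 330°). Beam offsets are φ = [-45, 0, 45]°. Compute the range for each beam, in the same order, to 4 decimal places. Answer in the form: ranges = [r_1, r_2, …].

ranges = [1.7773, 1.4600, 2.5468]

beam 1: φ=-45°, α=285°
  dir = (cos 285°, sin 285°) = (0.2588, -0.9659); from cell (1,4)
  next x-line at t=1.7773, next y-line at t=0.7558; Δt_x=3.8637, Δt_y=1.0353
    y: enter (1,3) at t=0.7558
    x: enter (2,3) at t=1.7773 ← occupied
  → r_1 = 1.7773
beam 2: φ=0°, α=330°
  dir = (cos 330°, sin 330°) = (0.8660, -0.5000); from cell (1,4)
  next x-line at t=0.5312, next y-line at t=1.4600; Δt_x=1.1547, Δt_y=2.0000
    x: enter (2,4) at t=0.5312
    y: enter (2,3) at t=1.4600 ← occupied
  → r_2 = 1.4600
beam 3: φ=45°, α=15°
  dir = (cos 15°, sin 15°) = (0.9659, 0.2588); from cell (1,4)
  next x-line at t=0.4762, next y-line at t=1.0432; Δt_x=1.0353, Δt_y=3.8637
    x: enter (2,4) at t=0.4762
    y: enter (2,5) at t=1.0432
    x: enter (3,5) at t=1.5115
    x: enter (4,5) at t=2.5468 ← occupied
  → r_3 = 2.5468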